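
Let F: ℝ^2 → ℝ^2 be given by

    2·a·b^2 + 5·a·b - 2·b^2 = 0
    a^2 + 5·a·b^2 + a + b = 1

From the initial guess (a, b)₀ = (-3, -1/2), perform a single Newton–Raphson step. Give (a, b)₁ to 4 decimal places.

At (-3, -1/2): F = (5.5000, 0.7500).
Jacobian J = [[2·b^2 + 5·b, 4·a·b + 5·a - 4·b], [2·a + 5·b^2 + 1, 10·a·b + 1]].
At the point, J = [[-2.0000, -7.0000], [-3.7500, 16.0000]] (det J = -58.2500).
Solving J·Δ = −F gives Δ = (1.6009, 0.3283).
Then the next iterate is (a, b)₁ = (-1.3991, -0.1717).

(-1.3991, -0.1717)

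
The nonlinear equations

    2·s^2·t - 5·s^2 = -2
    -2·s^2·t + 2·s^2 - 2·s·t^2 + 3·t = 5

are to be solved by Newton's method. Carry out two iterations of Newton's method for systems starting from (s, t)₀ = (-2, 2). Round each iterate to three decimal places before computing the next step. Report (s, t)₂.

(3.088, 5.657)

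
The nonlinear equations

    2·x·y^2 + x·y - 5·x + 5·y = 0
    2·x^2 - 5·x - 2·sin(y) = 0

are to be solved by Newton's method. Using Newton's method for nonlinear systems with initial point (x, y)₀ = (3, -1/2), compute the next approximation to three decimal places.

(7.364, 19.160)

At (3, -1/2): F = (-17.500, 3.95885).
Jacobian J = [[2·y^2 + y - 5, 4·x·y + x + 5], [4·x - 5, -2·cos(y)]].
At the point, J = [[-5.000, 2.000], [7.000, -1.75517]] (det J = -5.22417).
Solving J·Δ = −F gives Δ = (4.364, 19.660).
Then the next iterate is (x, y)₁ = (7.364, 19.160).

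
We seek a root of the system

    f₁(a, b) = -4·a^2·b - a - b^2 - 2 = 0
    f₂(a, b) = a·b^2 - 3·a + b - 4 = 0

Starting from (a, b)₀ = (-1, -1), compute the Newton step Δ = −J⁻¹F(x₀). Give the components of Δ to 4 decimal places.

(0.0000, 1.0000)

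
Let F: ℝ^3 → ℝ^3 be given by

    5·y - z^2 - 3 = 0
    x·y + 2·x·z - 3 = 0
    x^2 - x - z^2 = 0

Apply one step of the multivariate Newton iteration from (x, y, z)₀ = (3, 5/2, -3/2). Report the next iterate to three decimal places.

(1.120, -0.080, 0.383)

At (3, 5/2, -3/2): F = (7.250, -4.500, 3.750).
Jacobian J = [[0, 5, -2·z], [y + 2·z, x, 2·x], [2·x - 1, 0, -2·z]].
At the point, J = [[0.000, 5.000, 3.000], [-0.500, 3.000, 6.000], [5.000, 0.000, 3.000]] (det J = 112.500).
Solving J·Δ = −F gives Δ = (-1.880, -2.580, 1.883).
Then the next iterate is (x, y, z)₁ = (1.120, -0.080, 0.383).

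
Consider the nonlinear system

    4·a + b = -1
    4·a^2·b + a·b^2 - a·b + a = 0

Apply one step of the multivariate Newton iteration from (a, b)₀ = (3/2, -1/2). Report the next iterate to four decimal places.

(0.0531, -1.2124)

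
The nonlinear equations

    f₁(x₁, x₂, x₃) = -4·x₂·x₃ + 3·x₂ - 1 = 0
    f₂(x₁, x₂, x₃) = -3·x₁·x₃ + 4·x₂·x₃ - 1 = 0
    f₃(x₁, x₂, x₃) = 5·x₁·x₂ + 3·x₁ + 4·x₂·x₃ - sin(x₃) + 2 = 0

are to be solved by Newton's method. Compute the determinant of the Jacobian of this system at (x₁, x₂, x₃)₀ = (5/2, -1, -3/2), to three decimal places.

440.865

J = [[0, -4·x₃ + 3, -4·x₂], [-3·x₃, 4·x₃, -3·x₁ + 4·x₂], [5·x₂ + 3, 5·x₁ + 4·x₃, 4·x₂ - cos(x₃)]].
At the point, J = [[0.000, 9.000, 4.000], [4.500, -6.000, -11.500], [-2.000, 6.500, -4.07074]].
det J = 440.865.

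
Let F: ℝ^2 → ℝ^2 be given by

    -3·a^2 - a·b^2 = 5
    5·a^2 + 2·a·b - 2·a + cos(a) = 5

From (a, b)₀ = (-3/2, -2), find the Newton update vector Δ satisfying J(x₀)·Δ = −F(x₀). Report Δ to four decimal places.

At (-3/2, -2): F = (-5.7500, 15.320737).
Jacobian J = [[-6·a - b^2, -2·a·b], [10·a + 2·b - sin(a) - 2, 2·a]].
At the point, J = [[5.0000, -6.0000], [-20.002505, -3.0000]] (det J = -135.015030).
Solving J·Δ = −F gives Δ = (0.8086, -0.2845).

(0.8086, -0.2845)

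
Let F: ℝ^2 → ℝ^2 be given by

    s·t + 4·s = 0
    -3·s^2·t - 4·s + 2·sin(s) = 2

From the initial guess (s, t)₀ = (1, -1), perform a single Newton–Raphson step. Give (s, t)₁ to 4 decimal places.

At (1, -1): F = (3.0000, -1.317058).
Jacobian J = [[t + 4, s], [-6·s·t + 2·cos(s) - 4, -3·s^2]].
At the point, J = [[3.0000, 1.0000], [3.080605, -3.0000]] (det J = -12.080605).
Solving J·Δ = −F gives Δ = (-0.6360, -1.0921).
Then the next iterate is (s, t)₁ = (0.3640, -2.0921).

(0.3640, -2.0921)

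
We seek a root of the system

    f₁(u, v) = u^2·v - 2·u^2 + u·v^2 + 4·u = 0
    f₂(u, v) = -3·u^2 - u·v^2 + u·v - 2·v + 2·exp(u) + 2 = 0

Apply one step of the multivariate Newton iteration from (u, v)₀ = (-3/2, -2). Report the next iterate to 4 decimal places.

At (-3/2, -2): F = (-21.0000, 8.696260).
Jacobian J = [[2·u·v - 4·u + v^2 + 4, u^2 + 2·u·v], [-6·u - v^2 + v + 2·exp(u), -2·u·v + u - 2]].
At the point, J = [[20.0000, 8.2500], [3.446260, -9.5000]] (det J = -218.431648).
Solving J·Δ = −F gives Δ = (0.5849, 1.1276).
Then the next iterate is (u, v)₁ = (-0.9151, -0.8724).

(-0.9151, -0.8724)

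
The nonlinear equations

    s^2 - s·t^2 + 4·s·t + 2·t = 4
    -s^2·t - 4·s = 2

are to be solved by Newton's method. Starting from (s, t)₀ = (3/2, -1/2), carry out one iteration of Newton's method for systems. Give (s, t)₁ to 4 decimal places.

(-2.0850, 0.4278)

At (3/2, -1/2): F = (-6.1250, -6.8750).
Jacobian J = [[2·s - t^2 + 4·t, -2·s·t + 4·s + 2], [-2·s·t - 4, -s^2]].
At the point, J = [[0.7500, 9.5000], [-2.5000, -2.2500]] (det J = 22.0625).
Solving J·Δ = −F gives Δ = (-3.5850, 0.9278).
Then the next iterate is (s, t)₁ = (-2.0850, 0.4278).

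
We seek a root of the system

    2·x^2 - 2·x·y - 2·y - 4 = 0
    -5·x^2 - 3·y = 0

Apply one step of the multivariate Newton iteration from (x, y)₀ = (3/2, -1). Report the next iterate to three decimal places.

(0.917, -0.833)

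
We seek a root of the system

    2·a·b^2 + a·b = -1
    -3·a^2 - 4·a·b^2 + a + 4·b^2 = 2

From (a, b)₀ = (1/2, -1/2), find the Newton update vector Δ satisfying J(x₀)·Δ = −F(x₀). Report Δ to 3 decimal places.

At (1/2, -1/2): F = (1.000, -1.750).
Jacobian J = [[2·b^2 + b, 4·a·b + a], [-6·a - 4·b^2 + 1, -8·a·b + 8·b]].
At the point, J = [[0.000, -0.500], [-3.000, -2.000]] (det J = -1.500).
Solving J·Δ = −F gives Δ = (-1.917, 2.000).

(-1.917, 2.000)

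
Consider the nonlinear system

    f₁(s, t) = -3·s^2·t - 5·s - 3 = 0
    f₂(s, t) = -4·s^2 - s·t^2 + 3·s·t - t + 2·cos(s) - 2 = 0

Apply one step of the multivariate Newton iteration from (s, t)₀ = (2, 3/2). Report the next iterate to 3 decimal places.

At (2, 3/2): F = (-31.000, -15.83229).
Jacobian J = [[-6·s·t - 5, -3·s^2], [-8·s - t^2 + 3·t - 2·sin(s), -2·s·t + 3·s - 1]].
At the point, J = [[-23.000, -12.000], [-15.56859, -1.000]] (det J = -163.82314).
Solving J·Δ = −F gives Δ = (-0.970, -0.723).
Then the next iterate is (s, t)₁ = (1.030, 0.777).

(1.030, 0.777)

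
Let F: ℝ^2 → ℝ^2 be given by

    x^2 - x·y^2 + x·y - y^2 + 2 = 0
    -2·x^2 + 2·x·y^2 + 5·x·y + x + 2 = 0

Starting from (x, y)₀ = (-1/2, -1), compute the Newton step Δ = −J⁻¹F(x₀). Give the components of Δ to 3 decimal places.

(1.583, 5.000)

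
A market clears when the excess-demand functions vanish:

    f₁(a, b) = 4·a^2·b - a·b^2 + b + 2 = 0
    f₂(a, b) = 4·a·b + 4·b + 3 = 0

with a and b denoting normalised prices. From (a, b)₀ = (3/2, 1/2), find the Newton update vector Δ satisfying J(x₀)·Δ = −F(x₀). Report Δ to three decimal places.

(0.043, -0.809)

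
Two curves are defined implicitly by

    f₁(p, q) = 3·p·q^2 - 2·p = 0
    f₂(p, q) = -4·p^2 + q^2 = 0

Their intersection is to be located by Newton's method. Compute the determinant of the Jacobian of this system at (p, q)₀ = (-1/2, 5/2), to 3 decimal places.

J = [[3·q^2 - 2, 6·p·q], [-8·p, 2·q]].
At the point, J = [[16.750, -7.500], [4.000, 5.000]].
det J = 113.750.

113.750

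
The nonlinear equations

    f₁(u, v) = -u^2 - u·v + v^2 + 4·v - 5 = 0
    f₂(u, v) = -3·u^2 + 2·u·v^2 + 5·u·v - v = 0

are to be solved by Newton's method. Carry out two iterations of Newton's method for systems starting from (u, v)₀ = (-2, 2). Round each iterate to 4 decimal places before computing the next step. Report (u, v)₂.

(-0.3509, 0.9036)

At (-2, 2): F = (7.0000, -50.0000).
Jacobian J = [[-2·u - v, -u + 2·v + 4], [-6·u + 2·v^2 + 5·v, 4·u·v + 5·u - 1]].
At the point, J = [[2.0000, 10.0000], [30.0000, -27.0000]] (det J = -354.0000).
Solving J·Δ = −F gives Δ = (0.8785, -0.8757).
Then the next iterate is (u, v)₁ = (-1.1215, 1.1243).
Round to (-1.1215, 1.1243) and repeat: F = (0.764391, -14.037364), J = [[1.1187, 7.3701], [14.878601, -11.651110]].
Δ = (0.7706, -0.2207), so (u, v)₂ = (-0.3509, 0.9036).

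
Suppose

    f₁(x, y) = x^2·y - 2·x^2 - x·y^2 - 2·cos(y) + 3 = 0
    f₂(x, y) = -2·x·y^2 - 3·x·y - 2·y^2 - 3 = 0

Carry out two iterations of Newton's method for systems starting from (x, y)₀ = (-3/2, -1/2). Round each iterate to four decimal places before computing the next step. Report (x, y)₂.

At (-3/2, -1/2): F = (-4.005165, -5.0000).
Jacobian J = [[2·x·y - 4·x - y^2, x^2 - 2·x·y + 2·sin(y)], [-2·y^2 - 3·y, -4·x·y - 3·x - 4·y]].
At the point, J = [[7.2500, -0.208851], [1.0000, 3.5000]] (det J = 25.583851).
Solving J·Δ = −F gives Δ = (0.5887, 1.2604).
Then the next iterate is (x, y)₁ = (-0.9113, 0.7604).
Round to (-0.9113, 0.7604) and repeat: F = (1.048353, -1.023717), J = [[1.681087, 3.594795], [-3.437616, 2.464110]].
Δ = (-0.3796, -0.1141), so (x, y)₂ = (-1.2909, 0.6463).

(-1.2909, 0.6463)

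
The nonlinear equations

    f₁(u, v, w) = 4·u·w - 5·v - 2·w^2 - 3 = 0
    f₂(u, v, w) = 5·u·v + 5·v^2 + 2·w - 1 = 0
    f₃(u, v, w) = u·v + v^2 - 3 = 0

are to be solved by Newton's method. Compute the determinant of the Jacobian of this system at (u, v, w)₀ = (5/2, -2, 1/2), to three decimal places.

J = [[4·w, -5, 4·u - 4·w], [5·v, 5·u + 10·v, 2], [v, u + 2·v, 0]].
At the point, J = [[2.000, -5.000, 8.000], [-10.000, -7.500, 2.000], [-2.000, -1.500, 0.000]].
det J = 26.000.

26.000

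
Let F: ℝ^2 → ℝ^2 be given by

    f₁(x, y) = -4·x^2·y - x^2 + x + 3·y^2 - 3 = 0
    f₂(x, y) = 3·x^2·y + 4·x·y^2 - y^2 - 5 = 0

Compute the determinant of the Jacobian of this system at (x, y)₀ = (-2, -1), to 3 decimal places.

22.000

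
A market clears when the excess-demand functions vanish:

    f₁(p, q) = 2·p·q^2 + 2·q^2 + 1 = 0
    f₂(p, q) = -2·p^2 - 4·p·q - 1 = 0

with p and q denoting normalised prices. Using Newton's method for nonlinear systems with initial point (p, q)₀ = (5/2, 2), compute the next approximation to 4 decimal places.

At (5/2, 2): F = (29.0000, -33.5000).
Jacobian J = [[2·q^2, 4·p·q + 4·q], [-4·p - 4·q, -4·p]].
At the point, J = [[8.0000, 28.0000], [-18.0000, -10.0000]] (det J = 424.0000).
Solving J·Δ = −F gives Δ = (-1.5283, -0.5991).
Then the next iterate is (p, q)₁ = (0.9717, 1.4009).

(0.9717, 1.4009)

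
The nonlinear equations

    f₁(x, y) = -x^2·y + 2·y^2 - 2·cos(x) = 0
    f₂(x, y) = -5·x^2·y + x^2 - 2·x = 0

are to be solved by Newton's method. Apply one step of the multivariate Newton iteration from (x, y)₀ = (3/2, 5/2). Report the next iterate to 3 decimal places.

At (3/2, 5/2): F = (6.73353, -28.875).
Jacobian J = [[-2·x·y + 2·sin(x), -x^2 + 4·y], [-10·x·y + 2·x - 2, -5·x^2]].
At the point, J = [[-5.50501, 7.750], [-36.500, -11.250]] (det J = 344.80636).
Solving J·Δ = −F gives Δ = (-0.429, -1.174).
Then the next iterate is (x, y)₁ = (1.071, 1.326).

(1.071, 1.326)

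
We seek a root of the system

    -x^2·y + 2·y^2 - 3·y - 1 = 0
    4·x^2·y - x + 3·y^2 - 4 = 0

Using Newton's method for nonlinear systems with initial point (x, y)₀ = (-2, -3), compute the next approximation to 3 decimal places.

At (-2, -3): F = (38.000, -23.000).
Jacobian J = [[-2·x·y, -x^2 + 4·y - 3], [8·x·y - 1, 4·x^2 + 6·y]].
At the point, J = [[-12.000, -19.000], [47.000, -2.000]] (det J = 917.000).
Solving J·Δ = −F gives Δ = (0.559, 1.647).
Then the next iterate is (x, y)₁ = (-1.441, -1.353).

(-1.441, -1.353)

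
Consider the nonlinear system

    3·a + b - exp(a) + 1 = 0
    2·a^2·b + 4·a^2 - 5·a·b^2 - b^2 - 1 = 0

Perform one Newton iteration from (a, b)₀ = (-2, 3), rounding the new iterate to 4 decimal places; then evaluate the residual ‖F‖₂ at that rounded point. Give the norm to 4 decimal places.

At (-2, 3): F = (-2.135335, 120.0000).
Jacobian J = [[-exp(a) + 3, 1], [4·a·b + 8·a - 5·b^2, 2·a^2 - 10·a·b - 2·b]].
At the point, J = [[2.864665, 1.0000], [-85.0000, 62.0000]] (det J = 262.609212).
Solving J·Δ = −F gives Δ = (0.9611, -0.6179).
Then the next iterate is (a, b)₁ = (-1.0389, 2.3821).
Re-evaluating at (-1.0389, 2.3821): F = (-0.088444, 32.260589), so ‖F‖₂ = 32.2607.

32.2607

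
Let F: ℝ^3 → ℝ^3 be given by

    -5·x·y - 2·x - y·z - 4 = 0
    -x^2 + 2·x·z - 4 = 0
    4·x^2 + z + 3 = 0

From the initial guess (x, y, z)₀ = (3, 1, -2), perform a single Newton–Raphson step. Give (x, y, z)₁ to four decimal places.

At (3, 1, -2): F = (-23.0000, -25.0000, 37.0000).
Jacobian J = [[-5·y - 2, -5·x - z, -y], [-2·x + 2·z, 0, 2·x], [8·x, 0, 1]].
At the point, J = [[-7.0000, -13.0000, -1.0000], [-10.0000, 0.0000, 6.0000], [24.0000, 0.0000, 1.0000]] (det J = -2002.0000).
Solving J·Δ = −F gives Δ = (-1.6039, -1.0205, 1.4935).
Then the next iterate is (x, y, z)₁ = (1.3961, -0.0205, -0.5065).

(1.3961, -0.0205, -0.5065)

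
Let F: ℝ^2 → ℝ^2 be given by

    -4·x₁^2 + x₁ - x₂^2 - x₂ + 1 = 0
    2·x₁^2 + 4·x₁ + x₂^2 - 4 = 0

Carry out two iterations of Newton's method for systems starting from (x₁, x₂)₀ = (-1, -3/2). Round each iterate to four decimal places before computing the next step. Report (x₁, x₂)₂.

At (-1, -3/2): F = (-4.7500, -3.7500).
Jacobian J = [[-8·x₁ + 1, -2·x₂ - 1], [4·x₁ + 4, 2·x₂]].
At the point, J = [[9.0000, 2.0000], [0.0000, -3.0000]] (det J = -27.0000).
Solving J·Δ = −F gives Δ = (0.8056, -1.2500).
Then the next iterate is (x₁, x₂)₁ = (-0.1944, -2.7500).
Round to (-0.1944, -2.7500) and repeat: F = (-4.158065, 2.860483), J = [[2.5552, 4.5000], [3.2224, -5.5000]].
Δ = (0.3501, 0.7252), so (x₁, x₂)₂ = (0.1557, -2.0248).

(0.1557, -2.0248)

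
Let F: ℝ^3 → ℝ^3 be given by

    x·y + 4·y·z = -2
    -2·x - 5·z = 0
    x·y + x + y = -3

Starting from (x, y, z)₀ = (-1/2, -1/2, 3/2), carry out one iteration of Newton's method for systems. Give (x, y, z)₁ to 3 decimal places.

(-4.904, -0.596, 1.962)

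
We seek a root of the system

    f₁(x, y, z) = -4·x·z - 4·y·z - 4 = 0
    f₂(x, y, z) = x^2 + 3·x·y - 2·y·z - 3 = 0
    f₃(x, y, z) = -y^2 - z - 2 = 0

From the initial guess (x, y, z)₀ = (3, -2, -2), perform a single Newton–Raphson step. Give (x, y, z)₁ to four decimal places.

At (3, -2, -2): F = (4.0000, -20.0000, -4.0000).
Jacobian J = [[-4·z, -4·z, -4·x - 4·y], [2·x + 3·y, 3·x - 2·z, -2·y], [0, -2·y, -1]].
At the point, J = [[8.0000, 8.0000, -4.0000], [0.0000, 13.0000, 4.0000], [0.0000, 4.0000, -1.0000]] (det J = -232.0000).
Solving J·Δ = −F gives Δ = (-1.2586, 1.2414, 0.9655).
Then the next iterate is (x, y, z)₁ = (1.7414, -0.7586, -1.0345).

(1.7414, -0.7586, -1.0345)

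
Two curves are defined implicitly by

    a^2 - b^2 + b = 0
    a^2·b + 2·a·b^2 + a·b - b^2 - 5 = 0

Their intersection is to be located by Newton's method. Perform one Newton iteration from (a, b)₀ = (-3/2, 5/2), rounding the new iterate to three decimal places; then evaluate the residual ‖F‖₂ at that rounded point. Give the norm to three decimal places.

At (-3/2, 5/2): F = (-1.500, -28.125).
Jacobian J = [[2·a, -2·b + 1], [2·a·b + 2·b^2 + b, a^2 + 4·a·b + a - 2·b]].
At the point, J = [[-3.000, -4.000], [7.500, -19.250]] (det J = 87.750).
Solving J·Δ = −F gives Δ = (0.953, -1.090).
Then the next iterate is (a, b)₁ = (-0.547, 1.410).
Re-evaluating at (-0.547, 1.410): F = (-0.27889, -9.51247), so ‖F‖₂ = 9.517.

9.517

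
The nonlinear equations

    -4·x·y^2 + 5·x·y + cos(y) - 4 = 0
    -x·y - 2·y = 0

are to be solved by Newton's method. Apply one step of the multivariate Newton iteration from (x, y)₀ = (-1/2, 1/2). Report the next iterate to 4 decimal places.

At (-1/2, 1/2): F = (-3.872417, -0.7500).
Jacobian J = [[-4·y^2 + 5·y, -8·x·y + 5·x - sin(y)], [-y, -x - 2]].
At the point, J = [[1.5000, -0.979426], [-0.5000, -1.5000]] (det J = -2.739713).
Solving J·Δ = −F gives Δ = (1.8520, -1.1173).
Then the next iterate is (x, y)₁ = (1.3520, -0.6173).

(1.3520, -0.6173)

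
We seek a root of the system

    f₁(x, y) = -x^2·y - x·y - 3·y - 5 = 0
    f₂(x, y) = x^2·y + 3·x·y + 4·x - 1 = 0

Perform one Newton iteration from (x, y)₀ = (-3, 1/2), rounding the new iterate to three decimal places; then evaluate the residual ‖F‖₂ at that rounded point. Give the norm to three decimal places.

At (-3, 1/2): F = (-9.500, -13.000).
Jacobian J = [[-2·x·y - y, -x^2 - x - 3], [2·x·y + 3·y + 4, x^2 + 3·x]].
At the point, J = [[2.500, -9.000], [2.500, 0.000]] (det J = 22.500).
Solving J·Δ = −F gives Δ = (5.200, 0.389).
Then the next iterate is (x, y)₁ = (2.200, 0.889).
Re-evaluating at (2.200, 0.889): F = (-13.92556, 17.97016), so ‖F‖₂ = 22.734.

22.734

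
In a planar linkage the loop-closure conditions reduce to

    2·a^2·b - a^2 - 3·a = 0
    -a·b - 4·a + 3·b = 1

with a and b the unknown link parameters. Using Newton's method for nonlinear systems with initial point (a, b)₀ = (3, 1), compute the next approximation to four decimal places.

At (3, 1): F = (0.0000, -13.0000).
Jacobian J = [[4·a·b - 2·a - 3, 2·a^2], [-b - 4, -a + 3]].
At the point, J = [[3.0000, 18.0000], [-5.0000, 0.0000]] (det J = 90.0000).
Solving J·Δ = −F gives Δ = (-2.6000, 0.4333).
Then the next iterate is (a, b)₁ = (0.4000, 1.4333).

(0.4000, 1.4333)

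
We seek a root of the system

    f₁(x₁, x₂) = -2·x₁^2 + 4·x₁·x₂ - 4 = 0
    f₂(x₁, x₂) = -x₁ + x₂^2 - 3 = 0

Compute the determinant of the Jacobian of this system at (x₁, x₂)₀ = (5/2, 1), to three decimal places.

-2.000

J = [[-4·x₁ + 4·x₂, 4·x₁], [-1, 2·x₂]].
At the point, J = [[-6.000, 10.000], [-1.000, 2.000]].
det J = -2.000.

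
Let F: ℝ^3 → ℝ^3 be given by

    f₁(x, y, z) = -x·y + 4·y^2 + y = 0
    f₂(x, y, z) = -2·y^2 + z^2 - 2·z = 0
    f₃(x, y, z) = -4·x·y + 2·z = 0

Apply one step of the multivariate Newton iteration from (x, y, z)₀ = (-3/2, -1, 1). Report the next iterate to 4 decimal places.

At (-3/2, -1, 1): F = (1.5000, -3.0000, -4.0000).
Jacobian J = [[-y, -x + 8·y + 1, 0], [0, -4·y, 2·z - 2], [-4·y, -4·x, 2]].
At the point, J = [[1.0000, -5.5000, 0.0000], [0.0000, 4.0000, 0.0000], [4.0000, 6.0000, 2.0000]] (det J = 8.0000).
Solving J·Δ = −F gives Δ = (2.6250, 0.7500, -5.5000).
Then the next iterate is (x, y, z)₁ = (1.1250, -0.2500, -4.5000).

(1.1250, -0.2500, -4.5000)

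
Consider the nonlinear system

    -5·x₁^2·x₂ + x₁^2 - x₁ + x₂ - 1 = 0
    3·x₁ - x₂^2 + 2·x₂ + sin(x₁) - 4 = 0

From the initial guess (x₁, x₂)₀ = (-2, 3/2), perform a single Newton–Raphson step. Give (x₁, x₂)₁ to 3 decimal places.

(5.036, 9.521)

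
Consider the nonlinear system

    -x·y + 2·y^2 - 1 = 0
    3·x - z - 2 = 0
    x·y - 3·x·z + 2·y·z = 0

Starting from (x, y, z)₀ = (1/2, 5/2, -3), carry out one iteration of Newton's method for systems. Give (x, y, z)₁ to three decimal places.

(0.236, 1.351, -1.293)

At (1/2, 5/2, -3): F = (10.250, 2.500, -9.250).
Jacobian J = [[-y, -x + 4·y, 0], [3, 0, -1], [y - 3·z, x + 2·z, -3·x + 2·y]].
At the point, J = [[-2.500, 9.500, 0.000], [3.000, 0.000, -1.000], [11.500, -5.500, 3.500]] (det J = -195.250).
Solving J·Δ = −F gives Δ = (-0.264, -1.149, 1.707).
Then the next iterate is (x, y, z)₁ = (0.236, 1.351, -1.293).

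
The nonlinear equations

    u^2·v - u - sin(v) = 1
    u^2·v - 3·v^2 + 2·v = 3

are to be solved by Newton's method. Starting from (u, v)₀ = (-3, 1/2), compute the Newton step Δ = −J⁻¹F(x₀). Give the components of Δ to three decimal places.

(4.448, 1.449)

At (-3, 1/2): F = (6.02057, 1.750).
Jacobian J = [[2·u·v - 1, u^2 - cos(v)], [2·u·v, u^2 - 6·v + 2]].
At the point, J = [[-4.000, 8.12242], [-3.000, 8.000]] (det J = -7.63275).
Solving J·Δ = −F gives Δ = (4.448, 1.449).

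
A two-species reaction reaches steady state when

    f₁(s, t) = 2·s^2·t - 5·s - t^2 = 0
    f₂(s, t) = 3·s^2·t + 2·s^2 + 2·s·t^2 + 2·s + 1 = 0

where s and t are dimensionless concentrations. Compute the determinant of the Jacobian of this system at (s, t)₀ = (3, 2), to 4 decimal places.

J = [[4·s·t - 5, 2·s^2 - 2·t], [6·s·t + 4·s + 2·t^2 + 2, 3·s^2 + 4·s·t]].
At the point, J = [[19.0000, 14.0000], [58.0000, 51.0000]].
det J = 157.0000.

157.0000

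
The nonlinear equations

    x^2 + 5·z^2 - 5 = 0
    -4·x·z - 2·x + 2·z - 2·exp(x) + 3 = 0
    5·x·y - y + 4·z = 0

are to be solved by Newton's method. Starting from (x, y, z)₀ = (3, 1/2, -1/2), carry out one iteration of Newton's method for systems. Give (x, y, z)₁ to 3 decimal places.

(2.067, 0.329, -0.569)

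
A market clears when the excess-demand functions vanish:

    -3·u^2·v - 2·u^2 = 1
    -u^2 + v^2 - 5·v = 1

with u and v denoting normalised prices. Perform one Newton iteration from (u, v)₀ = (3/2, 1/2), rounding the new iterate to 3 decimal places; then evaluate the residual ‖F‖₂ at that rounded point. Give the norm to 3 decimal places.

2.259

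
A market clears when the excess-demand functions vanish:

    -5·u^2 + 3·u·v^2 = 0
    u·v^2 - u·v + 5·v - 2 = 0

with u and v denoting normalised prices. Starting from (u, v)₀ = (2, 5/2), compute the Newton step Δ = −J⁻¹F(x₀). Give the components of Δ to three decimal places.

(-2.427, -0.684)

At (2, 5/2): F = (17.500, 18.000).
Jacobian J = [[-10·u + 3·v^2, 6·u·v], [v^2 - v, 2·u·v - u + 5]].
At the point, J = [[-1.250, 30.000], [3.750, 13.000]] (det J = -128.750).
Solving J·Δ = −F gives Δ = (-2.427, -0.684).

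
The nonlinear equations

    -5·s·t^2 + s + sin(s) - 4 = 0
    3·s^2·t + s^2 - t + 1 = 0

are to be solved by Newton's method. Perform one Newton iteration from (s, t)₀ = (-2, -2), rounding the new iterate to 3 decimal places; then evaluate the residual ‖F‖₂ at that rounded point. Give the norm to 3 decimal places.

9.730

At (-2, -2): F = (33.09070, -17.000).
Jacobian J = [[-5·t^2 + cos(s) + 1, -10·s·t], [6·s·t + 2·s, 3·s^2 - 1]].
At the point, J = [[-19.41615, -40.000], [20.000, 11.000]] (det J = 586.42238).
Solving J·Δ = −F gives Δ = (0.539, 0.566).
Then the next iterate is (s, t)₁ = (-1.461, -1.434).
Re-evaluating at (-1.461, -1.434): F = (8.56670, -4.61419), so ‖F‖₂ = 9.730.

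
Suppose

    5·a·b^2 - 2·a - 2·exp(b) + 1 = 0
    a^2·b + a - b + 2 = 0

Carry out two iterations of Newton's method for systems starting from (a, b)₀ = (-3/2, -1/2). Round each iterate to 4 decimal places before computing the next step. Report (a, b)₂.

(-1.4002, -0.6243)

At (-3/2, -1/2): F = (0.911939, -0.1250).
Jacobian J = [[5·b^2 - 2, 10·a·b - 2·exp(b)], [2·a·b + 1, a^2 - 1]].
At the point, J = [[-0.7500, 6.286939], [2.5000, 1.2500]] (det J = -16.654847).
Solving J·Δ = −F gives Δ = (0.1156, -0.1313).
Then the next iterate is (a, b)₁ = (-1.3844, -0.6313).
Round to (-1.3844, -0.6313) and repeat: F = (-0.053691, 0.036974), J = [[-0.007302, 7.675917], [2.747943, 0.916563]].
Δ = (-0.0158, 0.0070), so (a, b)₂ = (-1.4002, -0.6243).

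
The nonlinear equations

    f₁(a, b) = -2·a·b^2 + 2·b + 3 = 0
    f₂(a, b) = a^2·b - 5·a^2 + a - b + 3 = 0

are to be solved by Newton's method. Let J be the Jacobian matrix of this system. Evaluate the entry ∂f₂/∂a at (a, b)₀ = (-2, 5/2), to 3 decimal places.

11.000

∂f₂/∂a = 2·a·b - 10·a + 1.
At (-2, 5/2) this is 11.000.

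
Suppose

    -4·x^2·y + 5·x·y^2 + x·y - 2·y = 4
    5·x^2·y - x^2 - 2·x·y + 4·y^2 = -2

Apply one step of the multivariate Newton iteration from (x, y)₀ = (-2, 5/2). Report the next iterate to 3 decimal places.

(0.105, 3.053)

At (-2, 5/2): F = (-116.500, 83.000).
Jacobian J = [[-8·x·y + 5·y^2 + y, -4·x^2 + 10·x·y + x - 2], [10·x·y - 2·x - 2·y, 5·x^2 - 2·x + 8·y]].
At the point, J = [[73.750, -70.000], [-51.000, 44.000]] (det J = -325.000).
Solving J·Δ = −F gives Δ = (2.105, 0.553).
Then the next iterate is (x, y)₁ = (0.105, 3.053).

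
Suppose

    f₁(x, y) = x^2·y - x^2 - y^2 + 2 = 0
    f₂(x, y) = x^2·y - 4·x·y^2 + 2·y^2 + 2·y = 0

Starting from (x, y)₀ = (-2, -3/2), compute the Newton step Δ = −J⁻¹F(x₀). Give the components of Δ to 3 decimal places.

(0.692, 0.476)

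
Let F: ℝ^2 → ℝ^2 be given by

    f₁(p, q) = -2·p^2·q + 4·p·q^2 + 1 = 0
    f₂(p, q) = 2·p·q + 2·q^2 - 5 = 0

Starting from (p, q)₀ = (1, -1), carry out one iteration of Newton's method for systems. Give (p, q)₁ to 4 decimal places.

At (1, -1): F = (7.0000, -5.0000).
Jacobian J = [[-4·p·q + 4·q^2, -2·p^2 + 8·p·q], [2·q, 2·p + 4·q]].
At the point, J = [[8.0000, -10.0000], [-2.0000, -2.0000]] (det J = -36.0000).
Solving J·Δ = −F gives Δ = (-1.7778, -0.7222).
Then the next iterate is (p, q)₁ = (-0.7778, -1.7222).

(-0.7778, -1.7222)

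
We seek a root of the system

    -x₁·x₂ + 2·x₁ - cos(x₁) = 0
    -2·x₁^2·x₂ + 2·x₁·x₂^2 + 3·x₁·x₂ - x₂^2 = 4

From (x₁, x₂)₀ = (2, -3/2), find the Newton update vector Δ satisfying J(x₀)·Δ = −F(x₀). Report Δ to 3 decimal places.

(-2.860, -2.597)

At (2, -3/2): F = (7.41615, 5.750).
Jacobian J = [[-x₂ + sin(x₁) + 2, -x₁], [-4·x₁·x₂ + 2·x₂^2 + 3·x₂, -2·x₁^2 + 4·x₁·x₂ + 3·x₁ - 2·x₂]].
At the point, J = [[4.40930, -2.000], [12.000, -11.000]] (det J = -24.50227).
Solving J·Δ = −F gives Δ = (-2.860, -2.597).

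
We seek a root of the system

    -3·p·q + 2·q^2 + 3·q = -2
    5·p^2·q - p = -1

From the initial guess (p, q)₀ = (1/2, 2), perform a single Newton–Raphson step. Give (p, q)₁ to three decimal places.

At (1/2, 2): F = (13.000, 3.000).
Jacobian J = [[-3·q, -3·p + 4·q + 3], [10·p·q - 1, 5·p^2]].
At the point, J = [[-6.000, 9.500], [9.000, 1.250]] (det J = -93.000).
Solving J·Δ = −F gives Δ = (-0.132, -1.452).
Then the next iterate is (p, q)₁ = (0.368, 0.548).

(0.368, 0.548)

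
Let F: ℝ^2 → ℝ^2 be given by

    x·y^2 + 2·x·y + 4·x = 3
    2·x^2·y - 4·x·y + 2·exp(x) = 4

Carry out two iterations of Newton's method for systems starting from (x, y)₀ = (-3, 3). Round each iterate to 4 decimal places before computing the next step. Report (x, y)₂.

At (-3, 3): F = (-60.0000, 86.099574).
Jacobian J = [[y^2 + 2·y + 4, 2·x·y + 2·x], [4·x·y - 4·y + 2·exp(x), 2·x^2 - 4·x]].
At the point, J = [[19.0000, -24.0000], [-47.900426, 30.0000]] (det J = -579.610221).
Solving J·Δ = −F gives Δ = (0.4596, -2.1361).
Then the next iterate is (x, y)₁ = (-2.5404, 0.8639).
Round to (-2.5404, 0.8639) and repeat: F = (-19.446863, 16.086862), J = [[6.474123, -9.470103], [-12.076537, 23.068864]].
Δ = (8.4687, 3.7360), so (x, y)₂ = (5.9283, 4.5999).

(5.9283, 4.5999)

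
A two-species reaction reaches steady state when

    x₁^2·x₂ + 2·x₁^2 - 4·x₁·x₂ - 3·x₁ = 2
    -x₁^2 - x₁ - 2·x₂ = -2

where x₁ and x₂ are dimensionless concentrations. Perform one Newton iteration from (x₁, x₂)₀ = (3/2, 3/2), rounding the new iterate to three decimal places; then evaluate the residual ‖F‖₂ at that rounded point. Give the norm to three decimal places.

0.270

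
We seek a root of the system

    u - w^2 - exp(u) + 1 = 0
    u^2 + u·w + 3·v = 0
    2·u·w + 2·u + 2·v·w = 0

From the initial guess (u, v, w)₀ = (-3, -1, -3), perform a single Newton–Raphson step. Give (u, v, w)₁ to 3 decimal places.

(-1.877, -0.967, -1.336)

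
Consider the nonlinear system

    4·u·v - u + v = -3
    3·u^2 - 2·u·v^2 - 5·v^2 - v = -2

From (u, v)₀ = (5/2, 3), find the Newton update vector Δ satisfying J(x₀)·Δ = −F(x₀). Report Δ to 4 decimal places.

At (5/2, 3): F = (33.5000, -72.2500).
Jacobian J = [[4·v - 1, 4·u + 1], [6·u - 2·v^2, -4·u·v - 10·v - 1]].
At the point, J = [[11.0000, 11.0000], [-3.0000, -61.0000]] (det J = -638.0000).
Solving J·Δ = −F gives Δ = (-1.9573, -1.0882).

(-1.9573, -1.0882)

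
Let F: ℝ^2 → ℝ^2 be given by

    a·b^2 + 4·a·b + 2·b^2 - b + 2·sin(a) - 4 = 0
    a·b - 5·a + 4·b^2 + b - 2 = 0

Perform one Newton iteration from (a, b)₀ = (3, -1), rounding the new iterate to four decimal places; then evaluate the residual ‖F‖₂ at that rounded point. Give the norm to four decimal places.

At (3, -1): F = (-9.717760, -17.0000).
Jacobian J = [[b^2 + 4·b + 2·cos(a), 2·a·b + 4·a + 4·b - 1], [b - 5, a + 8·b + 1]].
At the point, J = [[-4.979985, 1.0000], [-6.0000, -4.0000]] (det J = 25.919940).
Solving J·Δ = −F gives Δ = (-2.1555, -1.0167).
Then the next iterate is (a, b)₁ = (0.8445, -2.0167).
Re-evaluating at (0.8445, -2.0167): F = (4.268372, 6.326012), so ‖F‖₂ = 7.6313.

7.6313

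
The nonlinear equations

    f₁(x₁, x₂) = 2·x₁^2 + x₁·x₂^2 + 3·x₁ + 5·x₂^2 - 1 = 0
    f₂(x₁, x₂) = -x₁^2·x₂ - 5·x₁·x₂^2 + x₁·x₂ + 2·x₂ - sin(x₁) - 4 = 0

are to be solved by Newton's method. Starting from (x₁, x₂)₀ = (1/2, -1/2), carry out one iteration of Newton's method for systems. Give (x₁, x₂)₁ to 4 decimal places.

At (1/2, -1/2): F = (2.3750, -6.229426).
Jacobian J = [[4·x₁ + x₂^2 + 3, 2·x₁·x₂ + 10·x₂], [-2·x₁·x₂ - 5·x₂^2 + x₂ - cos(x₁), -x₁^2 - 10·x₁·x₂ + x₁ + 2]].
At the point, J = [[5.2500, -5.5000], [-2.127583, 4.7500]] (det J = 13.235796).
Solving J·Δ = −F gives Δ = (1.7362, 2.0891).
Then the next iterate is (x₁, x₂)₁ = (2.2362, 1.5891).

(2.2362, 1.5891)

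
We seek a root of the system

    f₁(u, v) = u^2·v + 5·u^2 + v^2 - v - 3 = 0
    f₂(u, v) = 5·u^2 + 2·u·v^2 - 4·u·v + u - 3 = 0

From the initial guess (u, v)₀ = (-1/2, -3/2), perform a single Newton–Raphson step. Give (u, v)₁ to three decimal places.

(2.409, -3.782)

At (-1/2, -3/2): F = (1.625, -7.500).
Jacobian J = [[2·u·v + 10·u, u^2 + 2·v - 1], [10·u + 2·v^2 - 4·v + 1, 4·u·v - 4·u]].
At the point, J = [[-3.500, -3.750], [6.500, 5.000]] (det J = 6.875).
Solving J·Δ = −F gives Δ = (2.909, -2.282).
Then the next iterate is (u, v)₁ = (2.409, -3.782).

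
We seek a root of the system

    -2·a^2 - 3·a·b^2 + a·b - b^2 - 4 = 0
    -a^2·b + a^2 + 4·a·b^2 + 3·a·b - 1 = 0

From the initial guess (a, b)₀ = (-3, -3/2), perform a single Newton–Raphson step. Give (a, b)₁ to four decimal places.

(-1.9583, -1.3368)

At (-3, -3/2): F = (0.5000, 8.0000).
Jacobian J = [[-4·a - 3·b^2 + b, -6·a·b + a - 2·b], [-2·a·b + 2·a + 4·b^2 + 3·b, -a^2 + 8·a·b + 3·a]].
At the point, J = [[3.7500, -27.0000], [-10.5000, 18.0000]] (det J = -216.0000).
Solving J·Δ = −F gives Δ = (1.0417, 0.1632).
Then the next iterate is (a, b)₁ = (-1.9583, -1.3368).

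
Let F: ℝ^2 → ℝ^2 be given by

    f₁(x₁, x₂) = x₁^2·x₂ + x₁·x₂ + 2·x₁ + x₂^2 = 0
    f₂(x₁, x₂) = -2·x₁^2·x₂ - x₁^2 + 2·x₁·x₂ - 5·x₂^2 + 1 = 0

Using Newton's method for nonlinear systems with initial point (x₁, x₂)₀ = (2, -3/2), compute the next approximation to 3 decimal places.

(1.927, -0.717)

At (2, -3/2): F = (-2.750, -8.250).
Jacobian J = [[2·x₁·x₂ + x₂ + 2, x₁^2 + x₁ + 2·x₂], [-4·x₁·x₂ - 2·x₁ + 2·x₂, -2·x₁^2 + 2·x₁ - 10·x₂]].
At the point, J = [[-5.500, 3.000], [5.000, 11.000]] (det J = -75.500).
Solving J·Δ = −F gives Δ = (-0.073, 0.783).
Then the next iterate is (x₁, x₂)₁ = (1.927, -0.717).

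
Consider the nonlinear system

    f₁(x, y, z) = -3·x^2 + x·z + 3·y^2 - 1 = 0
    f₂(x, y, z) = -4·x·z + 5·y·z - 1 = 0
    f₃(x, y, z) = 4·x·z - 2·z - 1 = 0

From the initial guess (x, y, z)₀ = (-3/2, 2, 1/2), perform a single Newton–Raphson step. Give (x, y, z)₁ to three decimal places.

At (-3/2, 2, 1/2): F = (3.500, 7.000, -5.000).
Jacobian J = [[-6·x + z, 6·y, x], [-4·z, 5·z, -4·x + 5·y], [4·z, 0, 4·x - 2]].
At the point, J = [[9.500, 12.000, -1.500], [-2.000, 2.500, 16.000], [2.000, 0.000, -8.000]] (det J = 9.500).
Solving J·Δ = −F gives Δ = (39.658, -30.526, 9.289).
Then the next iterate is (x, y, z)₁ = (38.158, -28.526, 9.789).

(38.158, -28.526, 9.789)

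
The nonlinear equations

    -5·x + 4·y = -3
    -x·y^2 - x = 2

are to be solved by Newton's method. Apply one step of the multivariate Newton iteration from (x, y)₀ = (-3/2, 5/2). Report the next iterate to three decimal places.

At (-3/2, 5/2): F = (20.500, 8.875).
Jacobian J = [[-5, 4], [-y^2 - 1, -2·x·y]].
At the point, J = [[-5.000, 4.000], [-7.250, 7.500]] (det J = -8.500).
Solving J·Δ = −F gives Δ = (13.912, 12.265).
Then the next iterate is (x, y)₁ = (12.412, 14.765).

(12.412, 14.765)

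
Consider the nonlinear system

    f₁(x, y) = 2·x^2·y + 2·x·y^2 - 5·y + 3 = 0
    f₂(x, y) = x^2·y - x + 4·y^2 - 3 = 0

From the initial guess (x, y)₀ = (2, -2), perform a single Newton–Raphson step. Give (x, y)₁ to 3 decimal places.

At (2, -2): F = (13.000, 3.000).
Jacobian J = [[4·x·y + 2·y^2, 2·x^2 + 4·x·y - 5], [2·x·y - 1, x^2 + 8·y]].
At the point, J = [[-8.000, -13.000], [-9.000, -12.000]] (det J = -21.000).
Solving J·Δ = −F gives Δ = (-5.571, 4.429).
Then the next iterate is (x, y)₁ = (-3.571, 2.429).

(-3.571, 2.429)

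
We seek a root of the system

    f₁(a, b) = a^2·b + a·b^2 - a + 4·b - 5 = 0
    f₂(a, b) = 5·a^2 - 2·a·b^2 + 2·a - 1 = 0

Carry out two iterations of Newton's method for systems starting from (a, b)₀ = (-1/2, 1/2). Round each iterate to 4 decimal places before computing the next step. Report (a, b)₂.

(-0.3440, 1.2715)

At (-1/2, 1/2): F = (-2.5000, -0.5000).
Jacobian J = [[2·a·b + b^2 - 1, a^2 + 2·a·b + 4], [10·a - 2·b^2 + 2, -4·a·b]].
At the point, J = [[-1.2500, 3.7500], [-3.5000, 1.0000]] (det J = 11.8750).
Solving J·Δ = −F gives Δ = (0.0526, 0.6842).
Then the next iterate is (a, b)₁ = (-0.4474, 1.1842).
Round to (-0.4474, 1.1842) and repeat: F = (-0.206165, 0.360838), J = [[-0.657293, 3.140545], [-5.278659, 2.119244]].
Δ = (0.1034, 0.0873), so (a, b)₂ = (-0.3440, 1.2715).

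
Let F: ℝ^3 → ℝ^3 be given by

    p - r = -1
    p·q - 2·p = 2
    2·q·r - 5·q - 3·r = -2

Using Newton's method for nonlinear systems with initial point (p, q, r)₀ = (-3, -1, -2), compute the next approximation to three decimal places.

(-2.000, 0.333, -1.000)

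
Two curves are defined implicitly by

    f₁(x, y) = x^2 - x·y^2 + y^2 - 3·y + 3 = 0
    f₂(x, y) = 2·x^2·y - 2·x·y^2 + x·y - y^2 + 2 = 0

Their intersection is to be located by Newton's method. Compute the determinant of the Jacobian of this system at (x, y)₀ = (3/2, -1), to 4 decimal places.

10.0000

J = [[2·x - y^2, -2·x·y + 2·y - 3], [4·x·y - 2·y^2 + y, 2·x^2 - 4·x·y + x - 2·y]].
At the point, J = [[2.0000, -2.0000], [-9.0000, 14.0000]].
det J = 10.0000.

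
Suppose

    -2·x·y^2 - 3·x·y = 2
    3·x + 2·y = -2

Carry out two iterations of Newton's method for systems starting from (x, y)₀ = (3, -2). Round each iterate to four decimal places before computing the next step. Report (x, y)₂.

(-0.0531, -0.9203)

At (3, -2): F = (-8.0000, 7.0000).
Jacobian J = [[-2·y^2 - 3·y, -4·x·y - 3·x], [3, 2]].
At the point, J = [[-2.0000, 15.0000], [3.0000, 2.0000]] (det J = -49.0000).
Solving J·Δ = −F gives Δ = (-2.4694, 0.2041).
Then the next iterate is (x, y)₁ = (0.5306, -1.7959).
Round to (0.5306, -1.7959) and repeat: F = (-2.563929, 0.0000), J = [[-1.062814, 2.219818], [3.0000, 2.0000]].
Δ = (-0.5837, 0.8756), so (x, y)₂ = (-0.0531, -0.9203).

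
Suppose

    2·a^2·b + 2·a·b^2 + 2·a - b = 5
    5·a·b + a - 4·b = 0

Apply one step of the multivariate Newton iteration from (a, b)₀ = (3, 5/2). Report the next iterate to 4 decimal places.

At (3, 5/2): F = (81.0000, 30.5000).
Jacobian J = [[4·a·b + 2·b^2 + 2, 2·a^2 + 4·a·b - 1], [5·b + 1, 5·a - 4]].
At the point, J = [[44.5000, 47.0000], [13.5000, 11.0000]] (det J = -145.0000).
Solving J·Δ = −F gives Δ = (-3.7414, 1.8190).
Then the next iterate is (a, b)₁ = (-0.7414, 4.3190).

(-0.7414, 4.3190)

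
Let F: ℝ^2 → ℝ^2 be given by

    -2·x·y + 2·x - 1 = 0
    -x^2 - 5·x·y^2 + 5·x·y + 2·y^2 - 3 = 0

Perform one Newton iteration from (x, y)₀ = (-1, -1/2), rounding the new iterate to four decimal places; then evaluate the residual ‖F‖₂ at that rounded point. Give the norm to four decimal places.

At (-1, -1/2): F = (-4.0000, 0.2500).
Jacobian J = [[-2·y + 2, -2·x], [-2·x - 5·y^2 + 5·y, -10·x·y + 5·x + 4·y]].
At the point, J = [[3.0000, 2.0000], [-1.7500, -12.0000]] (det J = -32.5000).
Solving J·Δ = −F gives Δ = (1.4615, -0.1923).
Then the next iterate is (x, y)₁ = (0.4615, -0.6923).
Re-evaluating at (0.4615, -0.6923): F = (0.561993, -4.957843), so ‖F‖₂ = 4.9896.

4.9896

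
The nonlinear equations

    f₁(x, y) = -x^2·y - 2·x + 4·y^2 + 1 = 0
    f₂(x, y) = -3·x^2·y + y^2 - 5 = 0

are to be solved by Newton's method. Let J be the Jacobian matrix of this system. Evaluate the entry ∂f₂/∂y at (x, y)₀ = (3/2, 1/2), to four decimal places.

∂f₂/∂y = -3·x^2 + 2·y.
At (3/2, 1/2) this is -5.7500.

-5.7500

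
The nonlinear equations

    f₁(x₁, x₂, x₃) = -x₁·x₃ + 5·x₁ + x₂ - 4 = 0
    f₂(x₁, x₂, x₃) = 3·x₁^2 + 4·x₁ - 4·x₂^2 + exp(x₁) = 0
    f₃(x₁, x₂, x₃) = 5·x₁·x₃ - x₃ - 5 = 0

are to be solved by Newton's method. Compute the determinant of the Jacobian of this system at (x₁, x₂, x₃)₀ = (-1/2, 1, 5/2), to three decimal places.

125.623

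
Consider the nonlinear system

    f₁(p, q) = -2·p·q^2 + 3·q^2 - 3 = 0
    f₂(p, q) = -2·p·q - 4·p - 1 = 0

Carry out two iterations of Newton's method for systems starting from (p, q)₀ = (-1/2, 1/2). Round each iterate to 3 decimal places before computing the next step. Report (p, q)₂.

At (-1/2, 1/2): F = (-2.000, 1.500).
Jacobian J = [[-2·q^2, -4·p·q + 6·q], [-2·q - 4, -2·p]].
At the point, J = [[-0.500, 4.000], [-5.000, 1.000]] (det J = 19.500).
Solving J·Δ = −F gives Δ = (0.410, 0.551).
Then the next iterate is (p, q)₁ = (-0.090, 1.051).
Round to (-0.090, 1.051) and repeat: F = (0.51263, -0.45082), J = [[-2.20920, 6.68436], [-6.102, 0.180]].
Δ = (-0.077, -0.102), so (p, q)₂ = (-0.167, 0.949).

(-0.167, 0.949)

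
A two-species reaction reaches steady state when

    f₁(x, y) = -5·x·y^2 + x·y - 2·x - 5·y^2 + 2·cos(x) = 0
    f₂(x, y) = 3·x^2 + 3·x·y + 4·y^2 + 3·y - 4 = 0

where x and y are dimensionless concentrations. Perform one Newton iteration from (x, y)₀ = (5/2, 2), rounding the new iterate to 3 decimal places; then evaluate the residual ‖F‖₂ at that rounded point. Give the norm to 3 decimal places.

22.565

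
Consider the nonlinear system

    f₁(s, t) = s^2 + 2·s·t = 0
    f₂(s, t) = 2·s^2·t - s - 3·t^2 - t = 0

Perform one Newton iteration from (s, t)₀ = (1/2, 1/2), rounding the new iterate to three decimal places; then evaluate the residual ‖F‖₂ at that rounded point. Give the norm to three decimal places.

0.440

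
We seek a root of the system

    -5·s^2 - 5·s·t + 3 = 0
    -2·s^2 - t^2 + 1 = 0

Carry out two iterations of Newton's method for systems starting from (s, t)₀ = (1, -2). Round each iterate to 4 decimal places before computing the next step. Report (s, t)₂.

At (1, -2): F = (8.0000, -5.0000).
Jacobian J = [[-10·s - 5·t, -5·s], [-4·s, -2·t]].
At the point, J = [[0.0000, -5.0000], [-4.0000, 4.0000]] (det J = -20.0000).
Solving J·Δ = −F gives Δ = (0.3500, 1.6000).
Then the next iterate is (s, t)₁ = (1.3500, -0.4000).
Round to (1.3500, -0.4000) and repeat: F = (-3.4125, -2.8050), J = [[-11.5000, -6.7500], [-5.4000, 0.8000]].
Δ = (-0.4746, 0.3030), so (s, t)₂ = (0.8754, -0.0970).

(0.8754, -0.0970)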